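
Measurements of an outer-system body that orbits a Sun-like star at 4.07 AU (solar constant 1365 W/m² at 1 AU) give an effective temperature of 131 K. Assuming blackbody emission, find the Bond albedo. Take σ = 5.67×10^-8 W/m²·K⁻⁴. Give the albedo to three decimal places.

0.189

Irradiance scales as 1/d², so S = 1365 W/m² × (1/4.07)² = 82.40 W/m².
Rearranging the radiative balance, α = 1 − 4σT⁴/S.
σT⁴ = 16.70 W/m², so 4σT⁴ = 66.79 W/m².
1−α = 66.79/82.40 = 0.8106, so α = 0.1894.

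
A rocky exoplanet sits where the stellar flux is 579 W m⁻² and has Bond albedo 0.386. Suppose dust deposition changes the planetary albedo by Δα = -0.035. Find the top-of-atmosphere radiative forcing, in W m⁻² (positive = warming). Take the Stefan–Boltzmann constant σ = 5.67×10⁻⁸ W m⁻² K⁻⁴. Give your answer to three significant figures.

5.07 W m⁻²

The change in absorbed flux is Δ[S(1−α)/4] = −SΔα/4 = 5.066 W m⁻².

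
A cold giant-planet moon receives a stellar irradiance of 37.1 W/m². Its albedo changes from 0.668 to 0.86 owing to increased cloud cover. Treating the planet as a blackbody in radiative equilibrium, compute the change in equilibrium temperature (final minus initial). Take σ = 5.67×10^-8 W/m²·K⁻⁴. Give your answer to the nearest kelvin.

-17 K

Before: T₁ = [37.10·0.332/(4σ)]^(1/4) = 85.85 K.
With α = 0.86, T₂ = 69.18 K.
Change: 69.18 − 85.85 = -16.67 K.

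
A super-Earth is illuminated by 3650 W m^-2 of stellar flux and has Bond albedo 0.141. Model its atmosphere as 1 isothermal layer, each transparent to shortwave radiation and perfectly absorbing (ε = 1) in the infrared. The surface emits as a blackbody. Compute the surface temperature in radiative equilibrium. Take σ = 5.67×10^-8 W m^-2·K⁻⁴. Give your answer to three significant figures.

OLR = S(1−α)/4 = 783.8 W m^-2; the top layer radiates at T_e = 342.9 K.
With N = 1 opaque layers, T_s = (N+1)^(1/4)·T_e = 2^(1/4)·342.9 = 407.8 K.

408 kelvin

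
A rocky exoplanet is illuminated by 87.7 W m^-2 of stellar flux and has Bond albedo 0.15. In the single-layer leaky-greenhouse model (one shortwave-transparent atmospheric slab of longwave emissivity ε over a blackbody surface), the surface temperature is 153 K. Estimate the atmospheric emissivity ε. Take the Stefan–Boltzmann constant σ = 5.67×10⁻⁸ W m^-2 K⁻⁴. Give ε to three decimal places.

0.800

Effective temperature: T_e = [S(1−α)/(4σ)]^(1/4) = 134.6 K.
Inverting T_s⁴ = 2T_e⁴/(2−ε): (T_e/T_s)⁴ = 0.5998, so ε = 2(1 − 0.5998) = 0.8004.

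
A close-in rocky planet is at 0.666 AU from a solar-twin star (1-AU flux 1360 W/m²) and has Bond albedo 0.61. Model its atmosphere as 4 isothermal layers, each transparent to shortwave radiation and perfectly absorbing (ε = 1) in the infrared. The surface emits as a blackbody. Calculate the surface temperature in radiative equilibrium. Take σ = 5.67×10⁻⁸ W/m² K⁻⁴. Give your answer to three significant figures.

403 kelvin

Flux at the orbit: S = 1360/(0.666)² = 3066 W/m².
OLR = S(1−α)/4 = 298.9 W/m²; the top layer radiates at T_e = 269.5 K.
With N = 4 opaque layers, T_s = (N+1)^(1/4)·T_e = 5^(1/4)·269.5 = 402.9 K.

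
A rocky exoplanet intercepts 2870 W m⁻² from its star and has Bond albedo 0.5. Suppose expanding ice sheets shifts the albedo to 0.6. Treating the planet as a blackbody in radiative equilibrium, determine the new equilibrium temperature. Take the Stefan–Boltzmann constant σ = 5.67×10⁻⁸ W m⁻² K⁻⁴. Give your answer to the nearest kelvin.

267 kelvin

T₂ = [S(1−α₂)/(4σ)]^(1/4) = [2870·0.4/(4σ)]^(1/4) = 266.7 K.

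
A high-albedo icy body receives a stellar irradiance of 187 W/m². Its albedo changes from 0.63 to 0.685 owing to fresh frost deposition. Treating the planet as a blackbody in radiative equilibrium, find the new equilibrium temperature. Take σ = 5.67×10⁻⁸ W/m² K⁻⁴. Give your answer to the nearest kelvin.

127 K

New equilibrium: T₂ = [(1−0.685)·187.0/(4σ)]^(1/4) = 126.9 K.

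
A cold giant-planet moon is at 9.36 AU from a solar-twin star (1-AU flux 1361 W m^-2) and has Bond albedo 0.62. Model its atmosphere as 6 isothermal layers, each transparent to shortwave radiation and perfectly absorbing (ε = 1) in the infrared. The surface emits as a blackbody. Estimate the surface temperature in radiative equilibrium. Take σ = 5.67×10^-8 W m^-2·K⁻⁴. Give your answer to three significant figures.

116 kelvin

By the inverse-square law, S = 1361/9.36² = 15.53 W m^-2.
Top-of-atmosphere balance: σT_e⁴ = S(1−α)/4 = 1.476 W m^-2 → T_e = 71.43 K.
With N = 6 opaque layers, T_s = (N+1)^(1/4)·T_e = 7^(1/4)·71.43 = 116.2 K.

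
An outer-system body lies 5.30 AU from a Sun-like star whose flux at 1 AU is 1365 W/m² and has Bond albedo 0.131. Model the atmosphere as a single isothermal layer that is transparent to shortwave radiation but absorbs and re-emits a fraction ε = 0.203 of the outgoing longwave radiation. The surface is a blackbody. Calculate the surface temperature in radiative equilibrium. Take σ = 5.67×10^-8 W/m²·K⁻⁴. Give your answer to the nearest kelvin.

Irradiance scales as 1/d², so S = 1365 W/m² × (1/5.30)² = 48.59 W/m².
Effective emission temperature (TOA balance): σT_e⁴ = S(1−α)/4 = 10.56 W/m² → T_e = 116.8 K.
Surface balance with a leaky layer gives σT_s⁴ = σT_e⁴·2/(2−ε), so T_s = T_e·[2/(2−0.203)]^(1/4) = 120.0 K.

120 K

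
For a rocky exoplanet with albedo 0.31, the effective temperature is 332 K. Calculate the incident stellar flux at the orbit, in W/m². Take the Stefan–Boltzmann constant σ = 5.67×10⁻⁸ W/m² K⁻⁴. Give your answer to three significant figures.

Invert the energy balance for S: S = 4σT⁴/(1−α).
σT⁴ = 5.67×10⁻⁸·(332)⁴ = 688.9 W/m².
So S = 4×688.9/(1−0.31) = 3993 W/m².

3990 W/m²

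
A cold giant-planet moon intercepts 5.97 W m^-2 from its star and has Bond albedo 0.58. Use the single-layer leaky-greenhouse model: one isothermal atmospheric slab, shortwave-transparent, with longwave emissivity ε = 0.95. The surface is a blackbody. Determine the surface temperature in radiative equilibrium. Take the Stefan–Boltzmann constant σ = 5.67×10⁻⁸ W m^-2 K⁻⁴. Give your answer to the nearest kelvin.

Effective emission temperature (TOA balance): σT_e⁴ = S(1−α)/4 = 0.6269 W m^-2 → T_e = 57.66 K.
Surface balance with a leaky layer gives σT_s⁴ = σT_e⁴·2/(2−ε), so T_s = T_e·[2/(2−0.95)]^(1/4) = 67.74 K.

68 K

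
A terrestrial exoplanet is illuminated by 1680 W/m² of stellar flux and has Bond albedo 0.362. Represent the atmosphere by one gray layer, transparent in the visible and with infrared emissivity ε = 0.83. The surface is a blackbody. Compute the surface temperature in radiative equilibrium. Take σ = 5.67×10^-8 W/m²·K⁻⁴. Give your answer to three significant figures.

300 K

The planet radiates to space at T_e = [S(1−α)/(4σ)]^(1/4) = 262.2 K.
For a single slab of emissivity ε, T_s⁴ = 2T_e⁴/(2−ε); thus T_s = 262.2·(1.709)^(1/4) = 299.8 K.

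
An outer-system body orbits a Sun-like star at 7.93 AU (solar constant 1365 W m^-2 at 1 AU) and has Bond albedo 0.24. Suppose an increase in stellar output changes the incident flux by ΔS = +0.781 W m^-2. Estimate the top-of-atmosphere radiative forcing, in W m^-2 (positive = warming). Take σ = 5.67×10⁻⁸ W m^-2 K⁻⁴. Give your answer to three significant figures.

Irradiance scales as 1/d², so S = 1365 W m^-2 × (1/7.93)² = 21.71 W m^-2.
TOA radiative forcing: ΔF = (1−α)ΔS/4 = 0.76·(+0.781)/4 = 0.1484 W m^-2.

0.148 W m^-2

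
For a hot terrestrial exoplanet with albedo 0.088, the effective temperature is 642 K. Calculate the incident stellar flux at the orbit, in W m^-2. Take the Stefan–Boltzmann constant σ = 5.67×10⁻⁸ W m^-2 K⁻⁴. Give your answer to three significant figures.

Invert the energy balance for S: S = 4σT⁴/(1−α).
The emitted flux is σT⁴ = 9632 W m^-2.
So S = 4×9632/(1−0.088) = 42250 W m^-2.

42200 W m^-2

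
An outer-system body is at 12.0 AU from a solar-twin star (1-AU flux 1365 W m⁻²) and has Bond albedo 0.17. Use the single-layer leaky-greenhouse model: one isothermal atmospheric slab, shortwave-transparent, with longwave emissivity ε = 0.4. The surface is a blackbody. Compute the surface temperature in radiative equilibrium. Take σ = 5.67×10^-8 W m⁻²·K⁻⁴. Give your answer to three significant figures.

Irradiance scales as 1/d², so S = 1365 W m⁻² × (1/12.0)² = 9.479 W m⁻².
At the top of the atmosphere, σT_e⁴ = S(1−α)/4 = 1.967 W m⁻², giving T_e = 76.75 K.
For a single slab of emissivity ε, T_s⁴ = 2T_e⁴/(2−ε); thus T_s = 76.75·(1.25)^(1/4) = 81.15 K.

81.1 K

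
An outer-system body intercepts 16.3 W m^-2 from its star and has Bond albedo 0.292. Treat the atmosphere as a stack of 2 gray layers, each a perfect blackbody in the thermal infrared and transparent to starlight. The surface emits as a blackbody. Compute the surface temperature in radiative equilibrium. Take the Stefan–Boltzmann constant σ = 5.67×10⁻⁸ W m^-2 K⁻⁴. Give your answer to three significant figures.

111 K

Top-of-atmosphere balance: σT_e⁴ = S(1−α)/4 = 2.885 W m^-2 → T_e = 84.46 K.
Layer-by-layer balance gives σT_s⁴ = (N+1)σT_e⁴, so T_s = 3^¼·84.46 = 111.2 K.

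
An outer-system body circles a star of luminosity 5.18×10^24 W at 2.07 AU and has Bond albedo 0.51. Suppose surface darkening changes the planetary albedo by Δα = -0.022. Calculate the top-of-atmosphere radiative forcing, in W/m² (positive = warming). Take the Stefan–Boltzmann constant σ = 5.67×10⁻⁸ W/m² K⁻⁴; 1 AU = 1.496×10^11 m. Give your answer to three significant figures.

0.0236 W/m²

Orbital distance: d = 2.07 AU = 3.097×10^11 m.
Spreading L over a sphere of radius d: S = 5.18×10^24/(4π·3.10×10^11²) = 4.298 W/m².
TOA radiative forcing: ΔF = −S·Δα/4 = −4.298·(-0.022)/4 = 0.02364 W/m².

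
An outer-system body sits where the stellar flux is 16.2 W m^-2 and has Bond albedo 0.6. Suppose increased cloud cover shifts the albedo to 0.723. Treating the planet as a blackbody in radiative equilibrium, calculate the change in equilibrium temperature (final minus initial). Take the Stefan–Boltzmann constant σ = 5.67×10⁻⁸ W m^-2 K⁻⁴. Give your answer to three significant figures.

Initial: T₁ = [S(1−0.6)/(4σ)]^(1/4) = 73.11 K.
After:  T₂ = [16.20·0.277/(4σ)]^(1/4) = 66.69 K.
Change: 66.69 − 73.11 = -6.417 K.

-6.42 K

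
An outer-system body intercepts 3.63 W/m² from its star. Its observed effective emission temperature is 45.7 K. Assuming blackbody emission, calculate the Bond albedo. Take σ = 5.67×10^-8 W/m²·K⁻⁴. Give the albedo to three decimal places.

0.727

From σT⁴ = S(1−α)/4 we invert for α: 1−α = 4σT⁴/S.
σT⁴ = 0.2473 W/m², so 4σT⁴ = 0.9893 W/m².
1−α = 0.9893/3.630 = 0.2725, so α = 0.7275.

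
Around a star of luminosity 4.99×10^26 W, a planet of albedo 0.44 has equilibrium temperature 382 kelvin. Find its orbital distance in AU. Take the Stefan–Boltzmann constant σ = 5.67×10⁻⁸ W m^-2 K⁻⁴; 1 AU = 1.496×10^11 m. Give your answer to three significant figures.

0.454 AU

The flux needed for this T is 4σT⁴/(1−0.44) = 8624 W m^-2.
S = L/(4πd²) → d = √(L/4πS) = √(4.99×10^26/(4π·8624)) = 6.786×10^10 m = 0.4536 AU.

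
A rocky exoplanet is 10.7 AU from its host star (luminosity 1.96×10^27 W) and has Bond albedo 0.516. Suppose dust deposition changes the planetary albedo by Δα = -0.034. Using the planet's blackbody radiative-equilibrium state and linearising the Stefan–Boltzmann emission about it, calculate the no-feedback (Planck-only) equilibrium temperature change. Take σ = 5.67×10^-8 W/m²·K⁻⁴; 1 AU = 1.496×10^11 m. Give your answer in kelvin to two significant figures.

1.9 K

Orbital distance: d = 10.7 AU = 1.601×10^12 m.
Flux at the orbit: S = L/(4πd²) = 1.96×10^27/(4π·(1.60×10^12)²) = 60.87 W/m².
Reference equilibrium: T_e = [S(1−α)/(4σ)]^(1/4) = 106.8 K.
ΔF = −(S/4)Δα = −(60.87/4)×(-0.034) = 0.5174 W/m².
The Planck feedback parameter is 4σT_e³ = 0.2760 W/m²/K.
So ΔT₀ = 0.5174/0.2760 = 1.87 K.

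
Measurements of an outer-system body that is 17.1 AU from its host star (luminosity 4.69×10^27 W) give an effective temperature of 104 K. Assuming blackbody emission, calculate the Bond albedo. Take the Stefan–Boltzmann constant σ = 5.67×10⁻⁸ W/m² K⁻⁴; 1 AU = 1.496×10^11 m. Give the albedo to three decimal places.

0.535

d = 17.1 × 1.496×10^11 m = 2.558×10^12 m.
Flux at the orbit: S = L/(4πd²) = 4.69×10^27/(4π·(2.56×10^12)²) = 57.03 W/m².
Rearranging the radiative balance, α = 1 − 4σT⁴/S.
σT⁴ = 6.633 W/m², so 4σT⁴ = 26.53 W/m².
1−α = 26.53/57.03 = 0.4652, so α = 0.5348.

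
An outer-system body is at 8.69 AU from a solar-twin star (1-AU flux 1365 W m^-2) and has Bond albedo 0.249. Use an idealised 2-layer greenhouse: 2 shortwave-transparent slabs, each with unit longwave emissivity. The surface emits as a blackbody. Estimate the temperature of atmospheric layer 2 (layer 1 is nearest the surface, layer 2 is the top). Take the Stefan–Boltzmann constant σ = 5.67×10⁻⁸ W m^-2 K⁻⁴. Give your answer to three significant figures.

88.0 kelvin

Irradiance scales as 1/d², so S = 1365 W m^-2 × (1/8.69)² = 18.08 W m^-2.
Top-of-atmosphere balance: σT_e⁴ = S(1−α)/4 = 3.394 W m^-2 → T_e = 87.96 K.
In the N-layer model, layer k (counted from the surface) has T_k = (N+1−k)^(1/4)·T_e.
T_2 = (1)^(1/4)·87.96 = 87.96 K.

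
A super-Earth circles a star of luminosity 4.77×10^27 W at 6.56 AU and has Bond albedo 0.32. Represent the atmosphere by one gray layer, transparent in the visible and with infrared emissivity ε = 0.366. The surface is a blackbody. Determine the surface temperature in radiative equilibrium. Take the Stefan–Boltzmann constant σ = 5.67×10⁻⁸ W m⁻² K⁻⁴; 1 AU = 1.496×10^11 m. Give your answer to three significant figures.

195 K

Orbital distance: d = 6.56 AU = 9.814×10^11 m.
Flux at the orbit: S = L/(4πd²) = 4.77×10^27/(4π·(9.81×10^11)²) = 394.1 W m⁻².
Effective emission temperature (TOA balance): σT_e⁴ = S(1−α)/4 = 67.00 W m⁻² → T_e = 185.4 K.
For a single slab of emissivity ε, T_s⁴ = 2T_e⁴/(2−ε); thus T_s = 185.4·(1.224)^(1/4) = 195.0 K.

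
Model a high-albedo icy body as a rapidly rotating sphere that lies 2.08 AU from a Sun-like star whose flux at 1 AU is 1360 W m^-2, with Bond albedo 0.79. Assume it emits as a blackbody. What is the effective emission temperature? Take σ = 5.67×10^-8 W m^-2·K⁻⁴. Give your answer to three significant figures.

131 kelvin

Irradiance scales as 1/d², so S = 1360 W m^-2 × (1/2.08)² = 314.3 W m^-2.
The planet absorbs (1−α)S over its disc πR² and re-emits over 4πR², so the mean absorbed flux is (1−0.79)·314.3/4 = 16.50 W m^-2.
In equilibrium σT⁴ equals this, so T = 130.6 K.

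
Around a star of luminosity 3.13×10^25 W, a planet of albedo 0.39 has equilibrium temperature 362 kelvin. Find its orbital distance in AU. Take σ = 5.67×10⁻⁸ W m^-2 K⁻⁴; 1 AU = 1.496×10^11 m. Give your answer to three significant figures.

0.132 AU

Energy balance gives S = 4σT⁴/(1−α) = 6385 W m^-2.
From L = 4πd²S, d = √(3.13×10^25/(4π·6385)) = 1.975×10^10 m = 0.1320 AU.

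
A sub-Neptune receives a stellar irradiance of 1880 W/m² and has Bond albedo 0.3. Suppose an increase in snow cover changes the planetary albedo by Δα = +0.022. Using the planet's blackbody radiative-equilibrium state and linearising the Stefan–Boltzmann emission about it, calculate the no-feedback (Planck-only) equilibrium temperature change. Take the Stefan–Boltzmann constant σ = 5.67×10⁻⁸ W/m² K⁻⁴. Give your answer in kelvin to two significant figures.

Reference equilibrium: T_e = [S(1−α)/(4σ)]^(1/4) = 276.0 K.
TOA radiative forcing: ΔF = −S·Δα/4 = −1880·(+0.022)/4 = -10.34 W/m².
The Planck feedback parameter is 4σT_e³ = 4.768 W/m²/K.
ΔT₀ = ΔF/λ_P = -10.34/4.768 = -2.17 K.

-2.2 kelvin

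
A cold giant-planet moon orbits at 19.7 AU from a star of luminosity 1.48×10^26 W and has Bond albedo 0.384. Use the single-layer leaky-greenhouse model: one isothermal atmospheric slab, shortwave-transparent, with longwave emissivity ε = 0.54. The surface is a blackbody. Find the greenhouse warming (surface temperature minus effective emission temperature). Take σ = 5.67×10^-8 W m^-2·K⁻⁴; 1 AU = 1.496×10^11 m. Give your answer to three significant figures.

3.59 K

d = 19.7 × 1.496×10^11 m = 2.947×10^12 m.
Flux at the orbit: S = L/(4πd²) = 1.48×10^26/(4π·(2.95×10^12)²) = 1.356 W m^-2.
Effective emission temperature (TOA balance): σT_e⁴ = S(1−α)/4 = 0.2088 W m^-2 → T_e = 43.81 K.
The surface balance (absorbed SW + ε·downward IR = σT_s⁴) with T_a⁴ = T_s⁴/2 reduces to T_s = T_e·[2/(2−ε)]^¼ = 47.39 K.
Greenhouse warming: T_s − T_e = 3.586 K.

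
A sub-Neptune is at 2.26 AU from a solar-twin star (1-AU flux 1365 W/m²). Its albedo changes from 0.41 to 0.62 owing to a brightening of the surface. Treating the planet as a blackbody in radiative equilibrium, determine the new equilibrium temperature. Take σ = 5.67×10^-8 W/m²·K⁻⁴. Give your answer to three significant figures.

Irradiance scales as 1/d², so S = 1365 W/m² × (1/2.26)² = 267.2 W/m².
With the new albedo, S(1−α₂)/4 = 25.39 W/m², so T₂ = 145.5 K.

145 kelvin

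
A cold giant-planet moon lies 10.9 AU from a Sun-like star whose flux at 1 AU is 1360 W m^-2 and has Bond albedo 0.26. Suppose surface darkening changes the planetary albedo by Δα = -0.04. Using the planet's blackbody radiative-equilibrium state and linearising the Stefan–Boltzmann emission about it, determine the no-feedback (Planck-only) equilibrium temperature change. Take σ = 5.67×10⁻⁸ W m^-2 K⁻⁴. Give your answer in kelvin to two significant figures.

1.1 K

By the inverse-square law, S = 1360/10.9² = 11.45 W m^-2.
The baseline emission temperature is T_e = 78.18 K.
The change in absorbed flux is Δ[S(1−α)/4] = −SΔα/4 = 0.1145 W m^-2.
The Planck feedback parameter is 4σT_e³ = 0.1084 W m^-2/K.
So ΔT₀ = 0.1145/0.1084 = 1.06 K.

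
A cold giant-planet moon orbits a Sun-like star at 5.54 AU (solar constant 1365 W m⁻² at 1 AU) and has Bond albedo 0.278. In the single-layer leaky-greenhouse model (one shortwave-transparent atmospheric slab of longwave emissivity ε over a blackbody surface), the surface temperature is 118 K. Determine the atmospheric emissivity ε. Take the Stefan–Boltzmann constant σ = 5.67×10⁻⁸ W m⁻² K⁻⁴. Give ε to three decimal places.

0.539

Flux at the orbit: S = 1365/(5.54)² = 44.47 W m⁻².
TOA balance gives T_e = 109.1 K.
T_s⁴ = T_e⁴·2/(2−ε) → ε = 2 − 2(T_e/T_s)⁴ = 2 − 2·(109.1/118)⁴ = 0.5395.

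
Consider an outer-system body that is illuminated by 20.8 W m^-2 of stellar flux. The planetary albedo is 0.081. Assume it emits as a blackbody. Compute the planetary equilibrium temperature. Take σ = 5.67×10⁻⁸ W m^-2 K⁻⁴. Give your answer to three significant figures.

95.8 K

Averaging over the sphere, the absorbed flux is S(1−α)/4 = 4.779 W m^-2.
In equilibrium σT⁴ equals this, so T = 95.82 K.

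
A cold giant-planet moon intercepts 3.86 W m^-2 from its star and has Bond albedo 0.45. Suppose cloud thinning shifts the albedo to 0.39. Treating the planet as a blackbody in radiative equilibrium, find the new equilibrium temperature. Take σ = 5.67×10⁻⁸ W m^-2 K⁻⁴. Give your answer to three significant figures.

New equilibrium: T₂ = [(1−0.39)·3.860/(4σ)]^(1/4) = 56.76 K.

56.8 kelvin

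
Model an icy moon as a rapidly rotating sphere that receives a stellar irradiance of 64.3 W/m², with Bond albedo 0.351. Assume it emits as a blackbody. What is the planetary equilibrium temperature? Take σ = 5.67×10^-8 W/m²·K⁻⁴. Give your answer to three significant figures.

Absorbed flux (global mean): S(1−α)/4 = 64.30·0.649/4 = 10.43 W/m².
In equilibrium σT⁴ equals this, so T = 116.5 K.

116 kelvin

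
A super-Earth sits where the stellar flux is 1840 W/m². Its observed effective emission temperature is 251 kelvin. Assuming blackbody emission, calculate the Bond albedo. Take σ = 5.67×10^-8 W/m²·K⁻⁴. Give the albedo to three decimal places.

0.511

Energy balance: S(1−α)/4 = σT⁴, so 1−α = 4σT⁴/S.
4σT⁴ = 4·5.67×10⁻⁸·(251)⁴ = 900.2 W/m².
1−α = 900.2/1840 = 0.4892, so α = 0.5108.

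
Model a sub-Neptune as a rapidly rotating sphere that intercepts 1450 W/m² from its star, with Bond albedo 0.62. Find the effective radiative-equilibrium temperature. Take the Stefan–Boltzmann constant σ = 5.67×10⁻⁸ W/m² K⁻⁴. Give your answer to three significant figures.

222 K

Absorbed flux (global mean): S(1−α)/4 = 1450·0.38/4 = 137.8 W/m².
Balancing against σT⁴: T = (137.8/5.67×10⁻⁸)^(1/4) = 222.0 K.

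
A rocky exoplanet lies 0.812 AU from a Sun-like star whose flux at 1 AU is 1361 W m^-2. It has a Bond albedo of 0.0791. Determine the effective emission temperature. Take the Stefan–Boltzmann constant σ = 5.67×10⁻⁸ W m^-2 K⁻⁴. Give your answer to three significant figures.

Flux at the orbit: S = 1361/(0.812)² = 2064 W m^-2.
The planet absorbs (1−α)S over its disc πR² and re-emits over 4πR², so the mean absorbed flux is (1−0.0791)·2064/4 = 475.2 W m^-2.
Set σT⁴ = 475.2 → T = (475.2/σ)^(1/4) = 302.6 K.

303 K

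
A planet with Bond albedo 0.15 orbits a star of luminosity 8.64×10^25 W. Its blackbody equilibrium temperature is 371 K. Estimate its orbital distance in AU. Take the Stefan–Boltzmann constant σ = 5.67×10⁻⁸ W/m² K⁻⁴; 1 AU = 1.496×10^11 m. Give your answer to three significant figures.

The flux needed for this T is 4σT⁴/(1−0.15) = 5055 W/m².
From L = 4πd²S, d = √(8.64×10^25/(4π·5055)) = 3.688×10^10 m = 0.2465 AU.

0.247 AU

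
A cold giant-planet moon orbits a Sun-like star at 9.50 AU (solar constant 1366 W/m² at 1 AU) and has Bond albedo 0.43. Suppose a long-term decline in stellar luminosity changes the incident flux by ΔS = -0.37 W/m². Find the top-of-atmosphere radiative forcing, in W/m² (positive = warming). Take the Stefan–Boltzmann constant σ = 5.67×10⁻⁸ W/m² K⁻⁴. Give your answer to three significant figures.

-0.0527 W/m²

Flux at the orbit: S = 1366/(9.50)² = 15.14 W/m².
TOA radiative forcing: ΔF = (1−α)ΔS/4 = 0.57·(-0.37)/4 = -0.05273 W/m².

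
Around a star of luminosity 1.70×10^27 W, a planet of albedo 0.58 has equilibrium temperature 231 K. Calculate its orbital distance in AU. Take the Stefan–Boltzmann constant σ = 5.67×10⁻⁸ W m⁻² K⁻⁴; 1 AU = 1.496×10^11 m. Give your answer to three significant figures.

1.98 AU

Energy balance gives S = 4σT⁴/(1−α) = 1538 W m⁻².
Then d = [L/(4πS)]^(1/2) = 2.966×10^11 m, i.e. 1.983 AU.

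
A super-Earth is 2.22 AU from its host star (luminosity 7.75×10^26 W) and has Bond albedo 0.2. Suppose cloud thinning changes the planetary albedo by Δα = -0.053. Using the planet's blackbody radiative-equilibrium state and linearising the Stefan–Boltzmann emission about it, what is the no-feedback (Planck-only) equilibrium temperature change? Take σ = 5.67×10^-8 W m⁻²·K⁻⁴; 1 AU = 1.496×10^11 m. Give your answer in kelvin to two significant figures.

d = 2.22 × 1.496×10^11 m = 3.321×10^11 m.
S = L/(4πd²) = 559.1 W m⁻².
Unperturbed T_e = [559.1·(1−0.2)/(4σ)]^¼ = 210.7 K.
ΔF = −(S/4)Δα = −(559.1/4)×(-0.053) = 7.409 W m⁻².
Linearising σT⁴ gives d(σT⁴)/dT = 4σT_e³ = 2.123 W m⁻² per K.
ΔT₀ = ΔF/λ_P = 7.409/2.123 = 3.49 K.

3.5 K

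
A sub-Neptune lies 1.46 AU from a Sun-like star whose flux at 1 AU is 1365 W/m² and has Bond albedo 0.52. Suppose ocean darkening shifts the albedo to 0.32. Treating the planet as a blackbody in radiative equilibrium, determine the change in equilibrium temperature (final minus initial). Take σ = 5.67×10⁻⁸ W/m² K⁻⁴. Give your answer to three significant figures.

17.5 K

Flux at the orbit: S = 1365/(1.46)² = 640.4 W/m².
Before: T₁ = [640.4·0.48/(4σ)]^(1/4) = 191.9 K.
With α = 0.32, T₂ = 209.3 K.
Change: 209.3 − 191.9 = 17.46 K.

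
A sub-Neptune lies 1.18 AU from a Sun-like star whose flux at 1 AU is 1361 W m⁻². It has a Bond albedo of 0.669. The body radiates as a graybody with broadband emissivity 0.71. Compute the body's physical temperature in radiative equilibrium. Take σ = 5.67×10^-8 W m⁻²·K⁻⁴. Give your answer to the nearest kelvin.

212 K

Irradiance scales as 1/d², so S = 1361 W m⁻² × (1/1.18)² = 977.4 W m⁻².
Averaging over the sphere, the absorbed flux is S(1−α)/4 = 80.88 W m⁻².
Equating to εσT⁴ with ε = 0.71: T = (80.88/0.71σ)^(1/4) = 211.7 K.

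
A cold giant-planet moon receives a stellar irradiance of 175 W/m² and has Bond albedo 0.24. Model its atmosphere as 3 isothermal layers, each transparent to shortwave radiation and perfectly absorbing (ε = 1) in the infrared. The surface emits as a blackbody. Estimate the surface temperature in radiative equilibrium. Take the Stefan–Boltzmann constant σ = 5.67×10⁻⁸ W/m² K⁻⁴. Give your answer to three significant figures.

220 K

Top-of-atmosphere balance: σT_e⁴ = S(1−α)/4 = 33.25 W/m² → T_e = 155.6 K.
Layer-by-layer balance gives σT_s⁴ = (N+1)σT_e⁴, so T_s = 4^¼·155.6 = 220.1 K.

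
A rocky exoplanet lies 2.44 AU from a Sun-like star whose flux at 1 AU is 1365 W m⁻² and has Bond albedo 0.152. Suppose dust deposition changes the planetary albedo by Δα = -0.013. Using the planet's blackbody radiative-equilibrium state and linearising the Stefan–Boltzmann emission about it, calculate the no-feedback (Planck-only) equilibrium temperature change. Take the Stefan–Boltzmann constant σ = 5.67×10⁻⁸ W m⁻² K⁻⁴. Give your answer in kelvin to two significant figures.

Flux at the orbit: S = 1365/(2.44)² = 229.3 W m⁻².
Reference equilibrium: T_e = [S(1−α)/(4σ)]^(1/4) = 171.1 K.
TOA radiative forcing: ΔF = −S·Δα/4 = −229.3·(-0.013)/4 = 0.7451 W m⁻².
Planck response: λ_P = 4σT_e³ = 4·5.67×10⁻⁸·(171.1)³ = 1.136 W m⁻²/K.
Hence the no-feedback warming is ΔF/(4σT_e³) = 0.656 K.

0.66 kelvin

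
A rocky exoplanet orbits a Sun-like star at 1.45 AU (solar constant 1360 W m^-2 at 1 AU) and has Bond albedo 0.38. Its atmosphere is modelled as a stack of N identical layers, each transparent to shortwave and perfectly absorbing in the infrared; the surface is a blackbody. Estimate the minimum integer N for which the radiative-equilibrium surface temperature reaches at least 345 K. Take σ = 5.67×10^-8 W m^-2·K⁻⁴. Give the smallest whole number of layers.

8

Irradiance scales as 1/d², so S = 1360 W m^-2 × (1/1.45)² = 646.8 W m^-2.
The effective emission temperature is T_e = [S(1−α)/(4σ)]^¼ = 205.1 K.
Need (N+1)T_e⁴ ≥ T_s⁴, i.e. N+1 ≥ (345/205.1)⁴ = 8.012.
The minimum whole number is N = 8.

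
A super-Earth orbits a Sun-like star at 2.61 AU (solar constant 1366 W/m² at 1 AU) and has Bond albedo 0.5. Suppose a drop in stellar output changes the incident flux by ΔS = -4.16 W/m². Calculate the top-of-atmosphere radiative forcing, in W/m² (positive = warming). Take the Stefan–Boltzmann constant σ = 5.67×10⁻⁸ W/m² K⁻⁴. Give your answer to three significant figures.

Flux at the orbit: S = 1366/(2.61)² = 200.5 W/m².
Only a fraction (1−α) is absorbed and it's spread over 4πR², so ΔF = (1−α)ΔS/4 = -0.5200 W/m².

-0.520 W/m²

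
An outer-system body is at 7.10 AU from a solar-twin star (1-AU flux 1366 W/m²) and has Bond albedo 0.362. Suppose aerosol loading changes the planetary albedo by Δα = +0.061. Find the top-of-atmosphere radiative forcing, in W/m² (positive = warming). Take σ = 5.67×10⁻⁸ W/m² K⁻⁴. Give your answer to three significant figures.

-0.413 W/m²

Irradiance scales as 1/d², so S = 1366 W/m² × (1/7.10)² = 27.10 W/m².
TOA radiative forcing: ΔF = −S·Δα/4 = −27.10·(+0.061)/4 = -0.4132 W/m².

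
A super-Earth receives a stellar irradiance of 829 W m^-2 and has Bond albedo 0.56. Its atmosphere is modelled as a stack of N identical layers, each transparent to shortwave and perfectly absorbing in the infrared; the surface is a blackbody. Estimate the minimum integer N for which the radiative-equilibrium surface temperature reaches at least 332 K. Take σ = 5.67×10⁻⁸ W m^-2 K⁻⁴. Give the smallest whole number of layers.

7

OLR = S(1−α)/4 = 91.19 W m^-2; the top layer radiates at T_e = 200.3 K.
Need (N+1)T_e⁴ ≥ T_s⁴, i.e. N+1 ≥ (332/200.3)⁴ = 7.554.
So N ≥ 6.554; the smallest integer is N = 7.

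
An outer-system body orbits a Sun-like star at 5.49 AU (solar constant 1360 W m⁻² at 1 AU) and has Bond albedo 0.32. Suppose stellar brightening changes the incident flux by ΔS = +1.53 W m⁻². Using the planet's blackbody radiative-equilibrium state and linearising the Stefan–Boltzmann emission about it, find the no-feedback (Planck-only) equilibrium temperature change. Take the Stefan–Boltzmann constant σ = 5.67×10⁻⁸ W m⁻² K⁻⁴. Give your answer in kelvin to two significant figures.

Irradiance scales as 1/d², so S = 1360 W m⁻² × (1/5.49)² = 45.12 W m⁻².
Unperturbed T_e = [45.12·(1−0.32)/(4σ)]^¼ = 107.8 K.
ΔF = Δ[S(1−α)]/4 = (1−0.32)·+1.53/4 = 0.2601 W m⁻².
The Planck feedback parameter is 4σT_e³ = 0.2845 W m⁻²/K.
So ΔT₀ = 0.2601/0.2845 = 0.914 K.

0.91 kelvin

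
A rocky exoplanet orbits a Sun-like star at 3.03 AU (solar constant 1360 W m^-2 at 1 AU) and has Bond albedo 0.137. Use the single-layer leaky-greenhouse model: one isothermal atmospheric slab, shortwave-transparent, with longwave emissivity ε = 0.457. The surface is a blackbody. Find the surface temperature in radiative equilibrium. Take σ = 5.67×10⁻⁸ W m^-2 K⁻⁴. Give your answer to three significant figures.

164 kelvin

Irradiance scales as 1/d², so S = 1360 W m^-2 × (1/3.03)² = 148.1 W m^-2.
The planet radiates to space at T_e = [S(1−α)/(4σ)]^(1/4) = 154.1 K.
The surface balance (absorbed SW + ε·downward IR = σT_s⁴) with T_a⁴ = T_s⁴/2 reduces to T_s = T_e·[2/(2−ε)]^¼ = 164.4 K.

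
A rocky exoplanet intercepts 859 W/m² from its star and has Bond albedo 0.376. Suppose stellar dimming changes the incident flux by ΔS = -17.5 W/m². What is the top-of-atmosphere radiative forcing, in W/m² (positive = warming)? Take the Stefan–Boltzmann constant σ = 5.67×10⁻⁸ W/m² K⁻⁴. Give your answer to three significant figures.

-2.73 W/m²

TOA radiative forcing: ΔF = (1−α)ΔS/4 = 0.624·(-17.5)/4 = -2.730 W/m².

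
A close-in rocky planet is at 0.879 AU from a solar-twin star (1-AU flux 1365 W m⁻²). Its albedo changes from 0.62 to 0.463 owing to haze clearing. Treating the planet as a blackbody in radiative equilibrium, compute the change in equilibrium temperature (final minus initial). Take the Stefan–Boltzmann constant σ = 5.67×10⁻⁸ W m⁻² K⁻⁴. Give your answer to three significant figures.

Irradiance scales as 1/d², so S = 1365 W m⁻² × (1/0.879)² = 1767 W m⁻².
Before: T₁ = [1767·0.38/(4σ)]^(1/4) = 233.3 K.
Final:   T₂ = [S(1−0.463)/(4σ)]^(1/4) = 254.3 K.
Change: 254.3 − 233.3 = 21.06 K.

21.1 K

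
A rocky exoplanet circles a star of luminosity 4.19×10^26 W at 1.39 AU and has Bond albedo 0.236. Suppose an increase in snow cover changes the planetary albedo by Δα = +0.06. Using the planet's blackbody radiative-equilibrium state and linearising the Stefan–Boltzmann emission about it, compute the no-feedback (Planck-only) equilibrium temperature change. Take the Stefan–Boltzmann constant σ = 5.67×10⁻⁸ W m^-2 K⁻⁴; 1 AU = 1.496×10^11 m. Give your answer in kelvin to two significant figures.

Orbital distance: d = 1.39 AU = 2.079×10^11 m.
S = L/(4πd²) = 771.1 W m^-2.
Reference equilibrium: T_e = [S(1−α)/(4σ)]^(1/4) = 225.8 K.
The change in absorbed flux is Δ[S(1−α)/4] = −SΔα/4 = -11.57 W m^-2.
Planck response: λ_P = 4σT_e³ = 4·5.67×10⁻⁸·(225.8)³ = 2.610 W m^-2/K.
ΔT₀ = ΔF/λ_P = -11.57/2.610 = -4.43 K.

-4.4 K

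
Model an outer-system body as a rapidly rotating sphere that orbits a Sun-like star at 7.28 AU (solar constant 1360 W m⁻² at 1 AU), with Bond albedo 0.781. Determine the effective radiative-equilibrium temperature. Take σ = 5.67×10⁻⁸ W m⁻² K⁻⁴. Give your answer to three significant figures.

70.6 kelvin

Flux at the orbit: S = 1360/(7.28)² = 25.66 W m⁻².
The planet absorbs (1−α)S over its disc πR² and re-emits over 4πR², so the mean absorbed flux is (1−0.781)·25.66/4 = 1.405 W m⁻².
In equilibrium σT⁴ equals this, so T = 70.55 K.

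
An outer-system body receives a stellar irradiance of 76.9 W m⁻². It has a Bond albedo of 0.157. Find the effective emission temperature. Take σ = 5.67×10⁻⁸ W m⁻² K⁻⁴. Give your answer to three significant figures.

130 K

The planet absorbs (1−α)S over its disc πR² and re-emits over 4πR², so the mean absorbed flux is (1−0.157)·76.90/4 = 16.21 W m⁻².
Balancing against σT⁴: T = (16.21/5.67×10⁻⁸)^(1/4) = 130.0 K.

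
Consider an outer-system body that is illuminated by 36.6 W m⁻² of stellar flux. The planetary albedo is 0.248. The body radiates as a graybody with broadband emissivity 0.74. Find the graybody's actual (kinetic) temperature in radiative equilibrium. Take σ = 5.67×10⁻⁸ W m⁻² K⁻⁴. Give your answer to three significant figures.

Absorbed flux (global mean): S(1−α)/4 = 36.60·0.752/4 = 6.881 W m⁻².
Radiative balance εσT⁴ = 6.881 gives T = [6.881/(0.74·σ)]^(1/4) = 113.2 K.

113 kelvin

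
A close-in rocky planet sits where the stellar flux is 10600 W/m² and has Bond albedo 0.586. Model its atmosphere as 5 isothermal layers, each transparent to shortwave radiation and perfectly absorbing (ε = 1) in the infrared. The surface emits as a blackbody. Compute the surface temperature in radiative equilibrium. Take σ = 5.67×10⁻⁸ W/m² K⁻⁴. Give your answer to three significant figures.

584 kelvin

The effective emission temperature is T_e = [S(1−α)/(4σ)]^¼ = 373.0 K.
With N = 5 opaque layers, T_s = (N+1)^(1/4)·T_e = 6^(1/4)·373.0 = 583.7 K.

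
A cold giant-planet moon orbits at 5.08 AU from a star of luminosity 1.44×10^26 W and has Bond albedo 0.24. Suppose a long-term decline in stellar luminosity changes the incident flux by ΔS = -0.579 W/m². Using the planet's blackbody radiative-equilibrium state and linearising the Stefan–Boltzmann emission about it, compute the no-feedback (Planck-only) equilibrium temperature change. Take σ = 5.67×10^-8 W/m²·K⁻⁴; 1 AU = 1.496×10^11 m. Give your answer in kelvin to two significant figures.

Orbital distance: d = 5.08 AU = 7.600×10^11 m.
Flux at the orbit: S = L/(4πd²) = 1.44×10^26/(4π·(7.60×10^11)²) = 19.84 W/m².
Unperturbed T_e = [19.84·(1−0.24)/(4σ)]^¼ = 90.30 K.
ΔF = Δ[S(1−α)]/4 = (1−0.24)·-0.579/4 = -0.1100 W/m².
Linearising σT⁴ gives d(σT⁴)/dT = 4σT_e³ = 0.1670 W/m² per K.
ΔT₀ = ΔF/λ_P = -0.1100/0.1670 = -0.659 K.

-0.66 K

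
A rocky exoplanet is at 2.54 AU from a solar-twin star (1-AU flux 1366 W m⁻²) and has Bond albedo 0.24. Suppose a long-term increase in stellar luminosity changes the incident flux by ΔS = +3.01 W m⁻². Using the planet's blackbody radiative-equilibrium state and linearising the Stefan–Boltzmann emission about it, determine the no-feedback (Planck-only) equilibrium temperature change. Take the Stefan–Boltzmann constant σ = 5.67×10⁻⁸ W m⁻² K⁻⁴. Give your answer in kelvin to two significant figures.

0.58 kelvin

Flux at the orbit: S = 1366/(2.54)² = 211.7 W m⁻².
Reference equilibrium: T_e = [S(1−α)/(4σ)]^(1/4) = 163.2 K.
ΔF = Δ[S(1−α)]/4 = (1−0.24)·+3.01/4 = 0.5719 W m⁻².
Planck response: λ_P = 4σT_e³ = 4·5.67×10⁻⁸·(163.2)³ = 0.9860 W m⁻²/K.
So ΔT₀ = 0.5719/0.9860 = 0.580 K.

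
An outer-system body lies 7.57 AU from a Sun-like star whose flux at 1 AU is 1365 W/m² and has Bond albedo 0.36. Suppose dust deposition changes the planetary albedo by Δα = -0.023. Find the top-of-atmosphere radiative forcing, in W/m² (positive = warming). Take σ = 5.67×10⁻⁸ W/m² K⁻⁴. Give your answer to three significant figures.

0.137 W/m²

By the inverse-square law, S = 1365/7.57² = 23.82 W/m².
The change in absorbed flux is Δ[S(1−α)/4] = −SΔα/4 = 0.1370 W/m².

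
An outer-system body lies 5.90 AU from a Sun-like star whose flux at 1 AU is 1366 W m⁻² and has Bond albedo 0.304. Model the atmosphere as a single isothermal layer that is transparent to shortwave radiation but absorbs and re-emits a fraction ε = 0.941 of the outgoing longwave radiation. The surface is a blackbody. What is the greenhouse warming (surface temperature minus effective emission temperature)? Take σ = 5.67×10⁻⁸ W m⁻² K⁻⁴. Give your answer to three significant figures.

18.0 K

Irradiance scales as 1/d², so S = 1366 W m⁻² × (1/5.90)² = 39.24 W m⁻².
At the top of the atmosphere, σT_e⁴ = S(1−α)/4 = 6.828 W m⁻², giving T_e = 104.8 K.
For a single slab of emissivity ε, T_s⁴ = 2T_e⁴/(2−ε); thus T_s = 104.8·(1.889)^(1/4) = 122.8 K.
The atmosphere warms the surface by 18.05 K.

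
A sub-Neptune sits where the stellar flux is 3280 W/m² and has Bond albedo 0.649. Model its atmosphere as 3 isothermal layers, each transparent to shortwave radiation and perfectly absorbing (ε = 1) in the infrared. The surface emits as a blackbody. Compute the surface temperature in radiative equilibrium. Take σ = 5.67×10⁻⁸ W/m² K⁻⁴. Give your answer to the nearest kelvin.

OLR = S(1−α)/4 = 287.8 W/m²; the top layer radiates at T_e = 266.9 K.
Layer-by-layer balance gives σT_s⁴ = (N+1)σT_e⁴, so T_s = 4^¼·266.9 = 377.5 K.

377 K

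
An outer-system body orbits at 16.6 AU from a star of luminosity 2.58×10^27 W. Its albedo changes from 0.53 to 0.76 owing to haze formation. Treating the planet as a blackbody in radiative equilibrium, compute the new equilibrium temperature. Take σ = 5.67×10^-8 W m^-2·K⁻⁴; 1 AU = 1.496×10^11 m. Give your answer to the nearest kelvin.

77 K

d = 16.6 × 1.496×10^11 m = 2.483×10^12 m.
Flux at the orbit: S = L/(4πd²) = 2.58×10^27/(4π·(2.48×10^12)²) = 33.29 W m^-2.
With the new albedo, S(1−α₂)/4 = 1.997 W m^-2, so T₂ = 77.04 K.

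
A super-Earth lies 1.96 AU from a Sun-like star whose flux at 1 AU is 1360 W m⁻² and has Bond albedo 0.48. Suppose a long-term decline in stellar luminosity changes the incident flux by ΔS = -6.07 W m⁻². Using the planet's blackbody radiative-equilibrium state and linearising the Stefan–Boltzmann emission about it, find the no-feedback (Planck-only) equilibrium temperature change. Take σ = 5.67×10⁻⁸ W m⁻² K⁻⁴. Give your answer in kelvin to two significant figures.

-0.72 kelvin

Flux at the orbit: S = 1360/(1.96)² = 354.0 W m⁻².
Reference equilibrium: T_e = [S(1−α)/(4σ)]^(1/4) = 168.8 K.
Only a fraction (1−α) is absorbed and it's spread over 4πR², so ΔF = (1−α)ΔS/4 = -0.7891 W m⁻².
The Planck feedback parameter is 4σT_e³ = 1.091 W m⁻²/K.
So ΔT₀ = -0.7891/1.091 = -0.724 K.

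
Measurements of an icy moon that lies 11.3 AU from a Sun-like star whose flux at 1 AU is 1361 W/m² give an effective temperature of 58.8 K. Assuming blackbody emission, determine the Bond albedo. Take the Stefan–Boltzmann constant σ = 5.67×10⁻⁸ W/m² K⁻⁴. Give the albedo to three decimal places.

Flux at the orbit: S = 1361/(11.3)² = 10.66 W/m².
Energy balance: S(1−α)/4 = σT⁴, so 1−α = 4σT⁴/S.
σT⁴ = 0.6778 W/m², so 4σT⁴ = 2.711 W/m².
1−α = 2.711/10.66 = 0.2544, so α = 0.7456.

0.746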